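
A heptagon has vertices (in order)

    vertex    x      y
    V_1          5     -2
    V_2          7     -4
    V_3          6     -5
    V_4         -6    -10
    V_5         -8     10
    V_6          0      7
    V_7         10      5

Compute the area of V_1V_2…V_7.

209

Apply the shoelace formula: 2A = Σ (x_i·y_{i+1} − x_{i+1}·y_i), indices taken mod 7.
Σ = (-6) + (-11) + (-90) + (-140) + (-56) + (-70) + (-45) = -418
Area = |Σ|/2 = 209.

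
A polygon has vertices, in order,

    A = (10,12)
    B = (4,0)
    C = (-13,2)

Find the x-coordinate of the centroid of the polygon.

1/3

Apply Gauss's area formula. First the cross-terms c_i = x_i·y_{i+1} − x_{i+1}·y_i:
  -48, 8, -176  ⇒  2A = -216, A = -108.
Then Σ (x_i + x_{i+1})·c_i = -216, so x̄ = -216 / (6·(-108)) = 1/3.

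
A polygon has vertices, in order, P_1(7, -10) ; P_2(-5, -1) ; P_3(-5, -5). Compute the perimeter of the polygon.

|P_1P_2| = √((-12)² + (9)²) = √225 = 15
|P_2P_3| = √((0)² + (-4)²) = √16 = 4
|P_3P_1| = √((12)² + (-5)²) = √169 = 13
Perimeter = 15 + 4 + 13 = 32.

32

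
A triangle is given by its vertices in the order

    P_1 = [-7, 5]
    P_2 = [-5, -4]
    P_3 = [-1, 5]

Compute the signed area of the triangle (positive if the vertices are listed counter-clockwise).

27

Apply Gauss's area formula: 2A = Σ (x_i·y_{i+1} − x_{i+1}·y_i), indices taken mod 3.
P_1→P_2: (-7)(-4) − (-5)(5) = 53
P_2→P_3: (-5)(5) − (-1)(-4) = -29
P_3→P_1: (-1)(5) − (-7)(5) = 30
Σ = 54
Signed area = Σ/2 = 27 (positive ⇒ counter-clockwise traversal).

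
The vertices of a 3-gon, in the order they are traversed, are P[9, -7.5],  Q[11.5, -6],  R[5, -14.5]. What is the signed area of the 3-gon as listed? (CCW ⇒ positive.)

-5.75

Apply the shoelace (surveyor's) formula: 2A = Σ (x_i·y_{i+1} − x_{i+1}·y_i), indices taken mod 3.
Cross-terms: 32.25, -136.75, 93  ⇒  Σ = -11.5
Signed area = Σ/2 = -5.75 (negative ⇒ clockwise traversal).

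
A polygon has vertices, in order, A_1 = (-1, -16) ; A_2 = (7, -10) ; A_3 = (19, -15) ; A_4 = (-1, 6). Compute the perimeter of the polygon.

|A_1A_2| = √((8)² + (6)²) = √100 = 10
|A_2A_3| = √((12)² + (-5)²) = √169 = 13
|A_3A_4| = √((-20)² + (21)²) = √841 = 29
|A_4A_1| = √((0)² + (-22)²) = √484 = 22
Perimeter = 10 + 13 + 29 + 22 = 74.

74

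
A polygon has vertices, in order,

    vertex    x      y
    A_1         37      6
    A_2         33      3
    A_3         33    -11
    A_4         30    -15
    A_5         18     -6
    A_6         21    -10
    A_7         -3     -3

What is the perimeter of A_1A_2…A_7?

110

|A_1A_2| = √((-4)² + (-3)²) = √25 = 5
|A_2A_3| = √((0)² + (-14)²) = √196 = 14
|A_3A_4| = √((-3)² + (-4)²) = √25 = 5
|A_4A_5| = √((-12)² + (9)²) = √225 = 15
|A_5A_6| = √((3)² + (-4)²) = √25 = 5
|A_6A_7| = √((-24)² + (7)²) = √625 = 25
|A_7A_1| = √((40)² + (9)²) = √1681 = 41
Perimeter = 5 + 14 + 5 + 15 + 5 + 25 + 41 = 110.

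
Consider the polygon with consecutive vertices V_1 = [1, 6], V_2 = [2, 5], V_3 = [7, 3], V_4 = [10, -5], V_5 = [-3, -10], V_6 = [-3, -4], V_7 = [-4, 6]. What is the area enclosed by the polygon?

Apply the shoelace (surveyor's) formula: 2A = Σ (x_i·y_{i+1} − x_{i+1}·y_i), indices taken mod 7.
V_1→V_2: (1)(5) − (2)(6) = -7
V_2→V_3: (2)(3) − (7)(5) = -29
V_3→V_4: (7)(-5) − (10)(3) = -65
V_4→V_5: (10)(-10) − (-3)(-5) = -115
V_5→V_6: (-3)(-4) − (-3)(-10) = -18
V_6→V_7: (-3)(6) − (-4)(-4) = -34
V_7→V_1: (-4)(6) − (1)(6) = -30
Σ = -298
Area = |Σ|/2 = 149.

149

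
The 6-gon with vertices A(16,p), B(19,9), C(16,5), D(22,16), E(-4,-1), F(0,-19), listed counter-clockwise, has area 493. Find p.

The doubled signed area Σ (x_i y_{i+1} − x_{i+1} y_i) is linear in p.
With p=0 it equals 663; the coefficient of p is -19 (from the two edges through A).
So -19·p + 663 = 2·493 = 986 ⇒ p = -17.

-17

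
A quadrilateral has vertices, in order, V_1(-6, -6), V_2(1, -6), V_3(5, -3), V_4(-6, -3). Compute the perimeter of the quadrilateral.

26

|V_1V_2| = √((7)² + (0)²) = √49 = 7
|V_2V_3| = √((4)² + (3)²) = √25 = 5
|V_3V_4| = √((-11)² + (0)²) = √121 = 11
|V_4V_1| = √((0)² + (-3)²) = √9 = 3
Perimeter = 7 + 5 + 11 + 3 = 26.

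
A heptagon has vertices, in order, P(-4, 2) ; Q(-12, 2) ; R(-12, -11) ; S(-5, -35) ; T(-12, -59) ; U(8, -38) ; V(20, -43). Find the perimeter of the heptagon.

164

|PQ| = √((-8)² + (0)²) = √64 = 8
|QR| = √((0)² + (-13)²) = √169 = 13
|RS| = √((7)² + (-24)²) = √625 = 25
|ST| = √((-7)² + (-24)²) = √625 = 25
|TU| = √((20)² + (21)²) = √841 = 29
|UV| = √((12)² + (-5)²) = √169 = 13
|VP| = √((-24)² + (45)²) = √2601 = 51
Perimeter = 8 + 13 + 25 + 25 + 29 + 13 + 51 = 164.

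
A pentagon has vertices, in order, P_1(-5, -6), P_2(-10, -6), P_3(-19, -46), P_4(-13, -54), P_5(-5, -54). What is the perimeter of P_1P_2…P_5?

112

|P_1P_2| = √((-5)² + (0)²) = √25 = 5
|P_2P_3| = √((-9)² + (-40)²) = √1681 = 41
|P_3P_4| = √((6)² + (-8)²) = √100 = 10
|P_4P_5| = √((8)² + (0)²) = √64 = 8
|P_5P_1| = √((0)² + (48)²) = √2304 = 48
Perimeter = 5 + 41 + 10 + 8 + 48 = 112.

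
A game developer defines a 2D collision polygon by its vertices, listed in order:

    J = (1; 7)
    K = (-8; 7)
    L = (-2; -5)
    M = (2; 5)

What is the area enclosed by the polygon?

63

Cross-terms: 63, 54, 0, 9  ⇒  Σ = 126
Area = |Σ|/2 = 63.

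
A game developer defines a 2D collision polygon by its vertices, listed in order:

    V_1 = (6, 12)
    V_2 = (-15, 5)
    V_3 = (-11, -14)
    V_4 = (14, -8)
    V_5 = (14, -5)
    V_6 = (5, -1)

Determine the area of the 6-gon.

439

Apply the shoelace (surveyor's) formula: 2A = Σ (x_i·y_{i+1} − x_{i+1}·y_i), indices taken mod 6.
Σ = (210) + (265) + (284) + (42) + (11) + (66) = 878
Area = |Σ|/2 = 439.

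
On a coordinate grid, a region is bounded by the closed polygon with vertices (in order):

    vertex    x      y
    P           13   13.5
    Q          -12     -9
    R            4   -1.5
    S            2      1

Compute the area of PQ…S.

60

Cross-terms: 45, 54, 7, 14  ⇒  Σ = 120
Area = |Σ|/2 = 60.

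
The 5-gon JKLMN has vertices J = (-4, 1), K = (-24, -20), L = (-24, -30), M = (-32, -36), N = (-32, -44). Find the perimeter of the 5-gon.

|JK| = √((-20)² + (-21)²) = √841 = 29
|KL| = √((0)² + (-10)²) = √100 = 10
|LM| = √((-8)² + (-6)²) = √100 = 10
|MN| = √((0)² + (-8)²) = √64 = 8
|NJ| = √((28)² + (45)²) = √2809 = 53
Perimeter = 29 + 10 + 10 + 8 + 53 = 110.

110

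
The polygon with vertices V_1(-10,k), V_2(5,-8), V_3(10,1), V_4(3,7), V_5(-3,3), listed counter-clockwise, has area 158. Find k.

Write out the shoelace sum; only the two edges meeting at V_1 involve k:
2·Area = [((-3)·k − (-10)·3) + ((-10)·(-8) − 5·k)] + 182
       = -8·k + 292 = 316
⇒ k = -3.

-3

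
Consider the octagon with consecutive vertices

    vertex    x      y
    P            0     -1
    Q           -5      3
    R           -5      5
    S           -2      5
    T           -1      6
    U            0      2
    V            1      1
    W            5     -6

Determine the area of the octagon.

Apply the shoelace formula: 2A = Σ (x_i·y_{i+1} − x_{i+1}·y_i), indices taken mod 8.
Σ = (-5) + (-10) + (-15) + (-7) + (-2) + (-2) + (-11) + (-5) = -57
Area = |Σ|/2 = 28.5.

28.5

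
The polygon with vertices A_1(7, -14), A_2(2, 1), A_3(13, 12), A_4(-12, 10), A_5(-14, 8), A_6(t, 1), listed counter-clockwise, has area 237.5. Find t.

-6

The doubled signed area Σ (x_i y_{i+1} − x_{i+1} y_i) is linear in t.
With t=0 it equals 343; the coefficient of t is -22 (from the two edges through A_6).
So -22·t + 343 = 2·237.5 = 475 ⇒ t = -6.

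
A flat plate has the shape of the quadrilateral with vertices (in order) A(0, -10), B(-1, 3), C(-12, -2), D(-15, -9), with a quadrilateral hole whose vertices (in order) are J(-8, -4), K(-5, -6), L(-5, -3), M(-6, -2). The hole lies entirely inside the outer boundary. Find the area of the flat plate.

Outer boundary:
A→B: (0)(3) − (-1)(-10) = -10
B→C: (-1)(-2) − (-12)(3) = 38
C→D: (-12)(-9) − (-15)(-2) = 78
D→A: (-15)(-10) − (0)(-9) = 150
Σ = 256
Area = |Σ|/2 = 128.
Hole:
J→K: (-8)(-6) − (-5)(-4) = 28
K→L: (-5)(-3) − (-5)(-6) = -15
L→M: (-5)(-2) − (-6)(-3) = -8
M→J: (-6)(-4) − (-8)(-2) = 8
Σ = 13
Area = |Σ|/2 = 6.5.
Net area = 128 − 6.5 = 121.5.

121.5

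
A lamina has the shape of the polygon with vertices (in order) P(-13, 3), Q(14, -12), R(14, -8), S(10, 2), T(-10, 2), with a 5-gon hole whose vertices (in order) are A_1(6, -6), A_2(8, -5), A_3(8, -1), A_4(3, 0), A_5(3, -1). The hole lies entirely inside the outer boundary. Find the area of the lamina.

138

Outer boundary:
Apply the shoelace (surveyor's) formula: 2A = Σ (x_i·y_{i+1} − x_{i+1}·y_i), indices taken mod 5.
P→Q: (-13)(-12) − (14)(3) = 114
Q→R: (14)(-8) − (14)(-12) = 56
R→S: (14)(2) − (10)(-8) = 108
S→T: (10)(2) − (-10)(2) = 40
T→P: (-10)(3) − (-13)(2) = -4
Σ = 314
Area = |Σ|/2 = 157.
Hole:
A_1→A_2: (6)(-5) − (8)(-6) = 18
A_2→A_3: (8)(-1) − (8)(-5) = 32
A_3→A_4: (8)(0) − (3)(-1) = 3
A_4→A_5: (3)(-1) − (3)(0) = -3
A_5→A_1: (3)(-6) − (6)(-1) = -12
Σ = 38
Area = |Σ|/2 = 19.
Net area = 157 − 19 = 138.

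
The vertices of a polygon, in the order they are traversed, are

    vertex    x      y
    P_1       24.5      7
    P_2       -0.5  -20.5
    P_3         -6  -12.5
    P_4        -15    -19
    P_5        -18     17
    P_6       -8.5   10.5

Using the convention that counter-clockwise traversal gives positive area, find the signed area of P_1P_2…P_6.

Cross-terms: -498.75, -116.75, -73.5, -597, -44.5, -316.75  ⇒  Σ = -1647.25
Signed area = Σ/2 = -823.625 (negative ⇒ clockwise traversal).

-823.625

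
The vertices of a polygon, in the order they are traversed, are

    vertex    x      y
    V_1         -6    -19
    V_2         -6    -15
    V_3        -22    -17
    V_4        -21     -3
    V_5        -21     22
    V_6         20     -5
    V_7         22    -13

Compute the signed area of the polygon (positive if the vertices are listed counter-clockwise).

-1024.5

Apply the shoelace (surveyor's) formula: 2A = Σ (x_i·y_{i+1} − x_{i+1}·y_i), indices taken mod 7.
Cross-terms: -24, -228, -291, -525, -335, -150, -496  ⇒  Σ = -2049
Signed area = Σ/2 = -1024.5 (negative ⇒ clockwise traversal).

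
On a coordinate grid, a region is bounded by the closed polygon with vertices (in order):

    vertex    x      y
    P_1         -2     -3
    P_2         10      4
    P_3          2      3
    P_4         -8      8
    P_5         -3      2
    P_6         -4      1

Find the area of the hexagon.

P_1→P_2: (-2)(4) − (10)(-3) = 22
P_2→P_3: (10)(3) − (2)(4) = 22
P_3→P_4: (2)(8) − (-8)(3) = 40
P_4→P_5: (-8)(2) − (-3)(8) = 8
P_5→P_6: (-3)(1) − (-4)(2) = 5
P_6→P_1: (-4)(-3) − (-2)(1) = 14
Σ = 111
Area = |Σ|/2 = 55.5.

55.5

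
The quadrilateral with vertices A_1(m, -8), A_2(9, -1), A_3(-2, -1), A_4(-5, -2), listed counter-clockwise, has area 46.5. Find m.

-7

Write out the shoelace sum; only the two edges meeting at A_1 involve m:
2·Area = [((-5)·(-8) − m·(-2)) + (m·(-1) − 9·(-8))] + -12
       = 1·m + 100 = 93
⇒ m = -7.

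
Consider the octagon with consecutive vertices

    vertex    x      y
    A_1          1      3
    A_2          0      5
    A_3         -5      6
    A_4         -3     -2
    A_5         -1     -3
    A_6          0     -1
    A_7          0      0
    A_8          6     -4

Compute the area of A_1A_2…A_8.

Apply the shoelace formula: 2A = Σ (x_i·y_{i+1} − x_{i+1}·y_i), indices taken mod 8.
Σ = (5) + (25) + (28) + (7) + (1) + (0) + (0) + (22) = 88
Area = |Σ|/2 = 44.

44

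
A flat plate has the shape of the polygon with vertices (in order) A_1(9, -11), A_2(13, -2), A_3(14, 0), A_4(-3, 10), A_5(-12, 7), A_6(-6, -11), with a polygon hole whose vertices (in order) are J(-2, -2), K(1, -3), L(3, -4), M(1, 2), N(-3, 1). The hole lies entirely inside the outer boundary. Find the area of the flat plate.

Outer boundary:
Apply the shoelace formula: 2A = Σ (x_i·y_{i+1} − x_{i+1}·y_i), indices taken mod 6.
A_1→A_2: (9)(-2) − (13)(-11) = 125
A_2→A_3: (13)(0) − (14)(-2) = 28
A_3→A_4: (14)(10) − (-3)(0) = 140
A_4→A_5: (-3)(7) − (-12)(10) = 99
A_5→A_6: (-12)(-11) − (-6)(7) = 174
A_6→A_1: (-6)(-11) − (9)(-11) = 165
Σ = 731
Area = |Σ|/2 = 365.5.
Hole:
Σ = (8) + (5) + (10) + (7) + (8) = 38
Area = |Σ|/2 = 19.
Net area = 365.5 − 19 = 346.5.

346.5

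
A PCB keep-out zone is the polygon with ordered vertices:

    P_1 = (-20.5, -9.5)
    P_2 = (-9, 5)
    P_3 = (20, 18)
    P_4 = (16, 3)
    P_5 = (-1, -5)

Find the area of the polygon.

Apply the shoelace formula: 2A = Σ (x_i·y_{i+1} − x_{i+1}·y_i), indices taken mod 5.
Cross-terms: -188, -262, -228, -77, -93  ⇒  Σ = -848
Area = |Σ|/2 = 424.

424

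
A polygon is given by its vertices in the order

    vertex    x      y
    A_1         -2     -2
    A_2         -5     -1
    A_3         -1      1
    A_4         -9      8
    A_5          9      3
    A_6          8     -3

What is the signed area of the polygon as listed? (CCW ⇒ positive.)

-92.5

Apply the shoelace (surveyor's) formula: 2A = Σ (x_i·y_{i+1} − x_{i+1}·y_i), indices taken mod 6.
Σ = (-8) + (-6) + (1) + (-99) + (-51) + (-22) = -185
Signed area = Σ/2 = -92.5 (negative ⇒ clockwise traversal).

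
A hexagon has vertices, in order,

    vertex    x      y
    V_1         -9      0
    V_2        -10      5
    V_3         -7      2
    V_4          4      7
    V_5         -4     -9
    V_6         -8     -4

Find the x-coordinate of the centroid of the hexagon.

Apply the shoelace formula. First the cross-terms c_i = x_i·y_{i+1} − x_{i+1}·y_i:
  -45, 15, -57, -8, -56, -36  ⇒  2A = -187, A = -93.5.
Then Σ (x_i + x_{i+1})·c_i = 2055, so x̄ = 2055 / (6·(-93.5)) = -685/187.

-685/187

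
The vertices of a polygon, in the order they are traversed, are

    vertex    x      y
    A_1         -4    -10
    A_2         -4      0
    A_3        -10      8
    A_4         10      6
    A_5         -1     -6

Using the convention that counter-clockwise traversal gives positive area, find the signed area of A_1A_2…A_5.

Σ = (-40) + (-32) + (-140) + (-54) + (-14) = -280
Signed area = Σ/2 = -140 (negative ⇒ clockwise traversal).

-140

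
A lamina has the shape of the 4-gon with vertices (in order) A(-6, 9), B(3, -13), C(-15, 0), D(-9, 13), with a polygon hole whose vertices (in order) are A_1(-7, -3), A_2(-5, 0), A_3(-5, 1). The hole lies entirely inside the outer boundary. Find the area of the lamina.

170

Outer boundary:
Σ = (51) + (-195) + (-195) + (-3) = -342
Area = |Σ|/2 = 171.
Hole:
Apply the shoelace (surveyor's) formula: 2A = Σ (x_i·y_{i+1} − x_{i+1}·y_i), indices taken mod 3.
Cross-terms: -15, -5, 22  ⇒  Σ = 2
Area = |Σ|/2 = 1.
Net area = 171 − 1 = 170.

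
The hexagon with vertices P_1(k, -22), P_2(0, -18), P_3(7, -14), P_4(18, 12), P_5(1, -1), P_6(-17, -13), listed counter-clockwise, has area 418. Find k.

-12

The doubled signed area Σ (x_i y_{i+1} − x_{i+1} y_i) is linear in k.
With k=0 it equals 776; the coefficient of k is -5 (from the two edges through P_1).
So -5·k + 776 = 2·418 = 836 ⇒ k = -12.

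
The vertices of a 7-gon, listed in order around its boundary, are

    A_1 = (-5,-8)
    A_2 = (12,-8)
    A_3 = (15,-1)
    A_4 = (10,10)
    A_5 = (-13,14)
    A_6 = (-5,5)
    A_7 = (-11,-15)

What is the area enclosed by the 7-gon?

Σ = (136) + (108) + (160) + (270) + (5) + (130) + (13) = 822
Area = |Σ|/2 = 411.

411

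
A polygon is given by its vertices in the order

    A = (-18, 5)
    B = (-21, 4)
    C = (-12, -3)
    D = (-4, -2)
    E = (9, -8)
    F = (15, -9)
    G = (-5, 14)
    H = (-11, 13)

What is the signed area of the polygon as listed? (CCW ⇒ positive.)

Σ = (33) + (111) + (12) + (50) + (39) + (165) + (89) + (179) = 678
Signed area = Σ/2 = 339 (positive ⇒ counter-clockwise traversal).

339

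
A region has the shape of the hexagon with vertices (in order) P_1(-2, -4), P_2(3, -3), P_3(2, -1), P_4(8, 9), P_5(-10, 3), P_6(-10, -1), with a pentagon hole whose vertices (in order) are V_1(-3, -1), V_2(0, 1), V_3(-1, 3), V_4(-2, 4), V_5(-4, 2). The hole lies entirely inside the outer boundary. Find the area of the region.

108.5

Outer boundary:
Apply the shoelace formula: 2A = Σ (x_i·y_{i+1} − x_{i+1}·y_i), indices taken mod 6.
Σ = (18) + (3) + (26) + (114) + (40) + (38) = 239
Area = |Σ|/2 = 119.5.
Hole:
Apply the surveyor's formula: 2A = Σ (x_i·y_{i+1} − x_{i+1}·y_i), indices taken mod 5.
Σ = (-3) + (1) + (2) + (12) + (10) = 22
Area = |Σ|/2 = 11.
Net area = 119.5 − 11 = 108.5.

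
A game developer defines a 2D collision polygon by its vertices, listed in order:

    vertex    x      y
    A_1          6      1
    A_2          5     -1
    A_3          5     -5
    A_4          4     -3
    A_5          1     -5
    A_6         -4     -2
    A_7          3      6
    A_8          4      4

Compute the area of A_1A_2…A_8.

Σ = (-11) + (-20) + (5) + (-17) + (-22) + (-18) + (-12) + (-20) = -115
Area = |Σ|/2 = 57.5.

57.5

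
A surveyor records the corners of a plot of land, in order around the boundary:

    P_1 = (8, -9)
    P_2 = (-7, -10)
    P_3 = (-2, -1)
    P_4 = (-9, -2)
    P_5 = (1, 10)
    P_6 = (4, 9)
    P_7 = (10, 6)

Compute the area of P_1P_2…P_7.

242

Apply the shoelace formula: 2A = Σ (x_i·y_{i+1} − x_{i+1}·y_i), indices taken mod 7.
Cross-terms: -143, -13, -5, -88, -31, -66, -138  ⇒  Σ = -484
Area = |Σ|/2 = 242.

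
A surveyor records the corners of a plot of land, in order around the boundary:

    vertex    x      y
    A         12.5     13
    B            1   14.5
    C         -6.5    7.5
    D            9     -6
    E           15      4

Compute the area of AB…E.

Apply the surveyor's formula: 2A = Σ (x_i·y_{i+1} − x_{i+1}·y_i), indices taken mod 5.
Σ = (168.25) + (101.75) + (-28.5) + (126) + (145) = 512.5
Area = |Σ|/2 = 256.25.

256.25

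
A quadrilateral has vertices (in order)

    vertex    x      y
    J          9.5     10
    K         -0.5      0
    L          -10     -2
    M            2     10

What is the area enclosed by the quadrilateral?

J→K: (9.5)(0) − (-0.5)(10) = 5
K→L: (-0.5)(-2) − (-10)(0) = 1
L→M: (-10)(10) − (2)(-2) = -96
M→J: (2)(10) − (9.5)(10) = -75
Σ = -165
Area = |Σ|/2 = 82.5.

82.5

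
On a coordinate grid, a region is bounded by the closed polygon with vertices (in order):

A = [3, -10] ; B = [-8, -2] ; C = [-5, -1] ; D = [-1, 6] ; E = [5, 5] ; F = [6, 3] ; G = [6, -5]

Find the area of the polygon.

131

Σ = (-86) + (-2) + (-31) + (-35) + (-15) + (-48) + (-45) = -262
Area = |Σ|/2 = 131.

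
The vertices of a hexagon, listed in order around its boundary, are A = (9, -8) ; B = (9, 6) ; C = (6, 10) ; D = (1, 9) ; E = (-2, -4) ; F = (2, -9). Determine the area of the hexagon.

Σ = (126) + (54) + (44) + (14) + (26) + (65) = 329
Area = |Σ|/2 = 164.5.

164.5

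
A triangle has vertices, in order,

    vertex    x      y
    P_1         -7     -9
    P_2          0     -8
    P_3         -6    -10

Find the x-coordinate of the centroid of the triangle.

-13/3

Apply the shoelace formula. First the cross-terms c_i = x_i·y_{i+1} − x_{i+1}·y_i:
  56, -48, -16  ⇒  2A = -8, A = -4.
Then Σ (x_i + x_{i+1})·c_i = 104, so x̄ = 104 / (6·(-4)) = -13/3.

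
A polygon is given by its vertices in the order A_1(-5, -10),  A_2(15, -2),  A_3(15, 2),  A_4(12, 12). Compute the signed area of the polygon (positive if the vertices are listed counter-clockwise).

158

Apply Gauss's area formula: 2A = Σ (x_i·y_{i+1} − x_{i+1}·y_i), indices taken mod 4.
Cross-terms: 160, 60, 156, -60  ⇒  Σ = 316
Signed area = Σ/2 = 158 (positive ⇒ counter-clockwise traversal).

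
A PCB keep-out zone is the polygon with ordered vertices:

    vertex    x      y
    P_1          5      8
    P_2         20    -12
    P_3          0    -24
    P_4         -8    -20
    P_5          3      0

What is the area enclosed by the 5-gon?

404

Cross-terms: -220, -480, -192, 60, 24  ⇒  Σ = -808
Area = |Σ|/2 = 404.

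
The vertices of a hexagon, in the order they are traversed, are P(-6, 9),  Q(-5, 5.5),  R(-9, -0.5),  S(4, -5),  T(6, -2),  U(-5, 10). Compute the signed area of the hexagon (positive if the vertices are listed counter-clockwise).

Σ = (12) + (52) + (47) + (22) + (50) + (15) = 198
Signed area = Σ/2 = 99 (positive ⇒ counter-clockwise traversal).

99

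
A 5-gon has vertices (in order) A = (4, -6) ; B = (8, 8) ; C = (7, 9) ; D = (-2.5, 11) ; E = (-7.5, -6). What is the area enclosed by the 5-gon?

Cross-terms: 80, 16, 99.5, 97.5, 69  ⇒  Σ = 362
Area = |Σ|/2 = 181.

181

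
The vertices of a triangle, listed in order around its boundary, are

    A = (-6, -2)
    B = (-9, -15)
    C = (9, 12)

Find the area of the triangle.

A→B: (-6)(-15) − (-9)(-2) = 72
B→C: (-9)(12) − (9)(-15) = 27
C→A: (9)(-2) − (-6)(12) = 54
Σ = 153
Area = |Σ|/2 = 76.5.

76.5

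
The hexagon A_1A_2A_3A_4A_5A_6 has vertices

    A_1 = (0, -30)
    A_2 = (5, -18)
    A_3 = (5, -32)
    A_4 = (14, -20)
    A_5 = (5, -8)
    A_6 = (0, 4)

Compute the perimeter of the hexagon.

|A_1A_2| = √((5)² + (12)²) = √169 = 13
|A_2A_3| = √((0)² + (-14)²) = √196 = 14
|A_3A_4| = √((9)² + (12)²) = √225 = 15
|A_4A_5| = √((-9)² + (12)²) = √225 = 15
|A_5A_6| = √((-5)² + (12)²) = √169 = 13
|A_6A_1| = √((0)² + (-34)²) = √1156 = 34
Perimeter = 13 + 14 + 15 + 15 + 13 + 34 = 104.

104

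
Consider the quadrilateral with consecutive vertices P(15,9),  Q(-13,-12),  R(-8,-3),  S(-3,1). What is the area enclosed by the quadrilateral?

89.5

Apply Gauss's area formula: 2A = Σ (x_i·y_{i+1} − x_{i+1}·y_i), indices taken mod 4.
Cross-terms: -63, -57, -17, -42  ⇒  Σ = -179
Area = |Σ|/2 = 89.5.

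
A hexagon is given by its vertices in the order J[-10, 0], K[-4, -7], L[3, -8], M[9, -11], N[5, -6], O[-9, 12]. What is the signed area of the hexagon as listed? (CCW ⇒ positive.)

144.5

Cross-terms: 70, 53, 39, 1, 6, 120  ⇒  Σ = 289
Signed area = Σ/2 = 144.5 (positive ⇒ counter-clockwise traversal).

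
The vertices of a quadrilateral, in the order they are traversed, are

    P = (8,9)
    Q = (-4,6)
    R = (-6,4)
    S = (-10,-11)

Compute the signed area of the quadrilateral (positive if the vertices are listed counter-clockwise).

Cross-terms: 84, 20, 106, -2  ⇒  Σ = 208
Signed area = Σ/2 = 104 (positive ⇒ counter-clockwise traversal).

104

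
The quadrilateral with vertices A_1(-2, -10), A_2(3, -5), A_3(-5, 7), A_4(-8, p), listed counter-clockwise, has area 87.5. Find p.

Write out the shoelace sum; only the two edges meeting at A_4 involve p:
2·Area = [((-5)·p − (-8)·7) + ((-8)·(-10) − (-2)·p)] + 36
       = -3·p + 172 = 175
⇒ p = -1.

-1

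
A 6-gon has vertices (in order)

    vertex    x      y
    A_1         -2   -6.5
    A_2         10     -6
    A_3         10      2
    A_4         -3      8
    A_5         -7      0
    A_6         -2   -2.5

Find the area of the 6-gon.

Cross-terms: 77, 80, 86, 56, 17.5, 8  ⇒  Σ = 324.5
Area = |Σ|/2 = 162.25.

162.25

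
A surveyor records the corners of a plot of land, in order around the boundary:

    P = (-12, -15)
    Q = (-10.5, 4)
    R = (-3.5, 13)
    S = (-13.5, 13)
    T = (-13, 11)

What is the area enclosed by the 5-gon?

Apply Gauss's area formula: 2A = Σ (x_i·y_{i+1} − x_{i+1}·y_i), indices taken mod 5.
Σ = (-205.5) + (-122.5) + (130) + (20.5) + (327) = 149.5
Area = |Σ|/2 = 74.75.

74.75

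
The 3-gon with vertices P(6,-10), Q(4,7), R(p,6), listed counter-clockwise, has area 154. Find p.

-14

The doubled signed area Σ (x_i y_{i+1} − x_{i+1} y_i) is linear in p.
With p=0 it equals 70; the coefficient of p is -17 (from the two edges through R).
So -17·p + 70 = 2·154 = 308 ⇒ p = -14.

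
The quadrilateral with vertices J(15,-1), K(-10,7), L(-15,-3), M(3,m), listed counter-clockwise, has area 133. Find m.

Write out the shoelace sum; only the two edges meeting at M involve m:
2·Area = [((-15)·m − 3·(-3)) + (3·(-1) − 15·m)] + 230
       = -30·m + 236 = 266
⇒ m = -1.

-1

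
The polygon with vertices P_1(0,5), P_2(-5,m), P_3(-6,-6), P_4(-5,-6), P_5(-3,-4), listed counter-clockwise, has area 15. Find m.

Write out the shoelace sum; only the two edges meeting at P_2 involve m:
2·Area = [(0·m − (-5)·5) + ((-5)·(-6) − (-6)·m)] + -7
       = 6·m + 48 = 30
⇒ m = -3.

-3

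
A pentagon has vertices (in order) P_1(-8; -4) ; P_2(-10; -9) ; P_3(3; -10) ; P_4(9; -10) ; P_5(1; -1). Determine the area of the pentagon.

Σ = (32) + (127) + (60) + (1) + (-12) = 208
Area = |Σ|/2 = 104.

104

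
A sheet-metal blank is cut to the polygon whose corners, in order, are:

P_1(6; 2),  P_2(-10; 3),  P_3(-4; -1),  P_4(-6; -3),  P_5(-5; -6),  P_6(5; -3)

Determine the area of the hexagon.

Apply Gauss's area formula: 2A = Σ (x_i·y_{i+1} − x_{i+1}·y_i), indices taken mod 6.
Cross-terms: 38, 22, 6, 21, 45, 28  ⇒  Σ = 160
Area = |Σ|/2 = 80.

80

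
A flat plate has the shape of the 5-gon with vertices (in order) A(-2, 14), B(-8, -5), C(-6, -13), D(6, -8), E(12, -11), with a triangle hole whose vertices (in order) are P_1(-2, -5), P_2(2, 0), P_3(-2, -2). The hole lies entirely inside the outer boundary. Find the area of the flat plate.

243

Outer boundary:
Σ = (122) + (74) + (126) + (30) + (146) = 498
Area = |Σ|/2 = 249.
Hole:
Apply the surveyor's formula: 2A = Σ (x_i·y_{i+1} − x_{i+1}·y_i), indices taken mod 3.
P_1→P_2: (-2)(0) − (2)(-5) = 10
P_2→P_3: (2)(-2) − (-2)(0) = -4
P_3→P_1: (-2)(-5) − (-2)(-2) = 6
Σ = 12
Area = |Σ|/2 = 6.
Net area = 249 − 6 = 243.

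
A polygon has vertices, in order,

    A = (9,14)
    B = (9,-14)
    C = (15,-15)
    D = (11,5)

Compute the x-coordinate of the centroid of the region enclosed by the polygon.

1421/129

Apply Gauss's area formula. First the cross-terms c_i = x_i·y_{i+1} − x_{i+1}·y_i:
  -252, 75, 240, 109  ⇒  2A = 172, A = 86.
Then Σ (x_i + x_{i+1})·c_i = 5684, so x̄ = 5684 / (6·86) = 1421/129.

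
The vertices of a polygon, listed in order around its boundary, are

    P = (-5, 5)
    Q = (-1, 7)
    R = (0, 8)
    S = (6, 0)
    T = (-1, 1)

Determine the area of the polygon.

Apply the surveyor's formula: 2A = Σ (x_i·y_{i+1} − x_{i+1}·y_i), indices taken mod 5.
P→Q: (-5)(7) − (-1)(5) = -30
Q→R: (-1)(8) − (0)(7) = -8
R→S: (0)(0) − (6)(8) = -48
S→T: (6)(1) − (-1)(0) = 6
T→P: (-1)(5) − (-5)(1) = 0
Σ = -80
Area = |Σ|/2 = 40.

40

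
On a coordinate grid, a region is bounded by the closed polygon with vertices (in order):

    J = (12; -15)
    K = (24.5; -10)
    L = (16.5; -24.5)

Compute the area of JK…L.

Apply the shoelace (surveyor's) formula: 2A = Σ (x_i·y_{i+1} − x_{i+1}·y_i), indices taken mod 3.
J→K: (12)(-10) − (24.5)(-15) = 247.5
K→L: (24.5)(-24.5) − (16.5)(-10) = -435.25
L→J: (16.5)(-15) − (12)(-24.5) = 46.5
Σ = -141.25
Area = |Σ|/2 = 70.625.

70.625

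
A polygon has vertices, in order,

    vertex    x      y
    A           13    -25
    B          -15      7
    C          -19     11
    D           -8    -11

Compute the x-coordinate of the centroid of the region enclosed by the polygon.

-1162/243

Apply the surveyor's formula. First the cross-terms c_i = x_i·y_{i+1} − x_{i+1}·y_i:
  -284, -32, 297, 343  ⇒  2A = 324, A = 162.
Then Σ (x_i + x_{i+1})·c_i = -4648, so x̄ = -4648 / (6·162) = -1162/243.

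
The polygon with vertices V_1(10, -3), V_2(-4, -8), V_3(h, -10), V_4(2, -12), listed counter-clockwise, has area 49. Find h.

The doubled signed area Σ (x_i y_{i+1} − x_{i+1} y_i) is linear in h.
With h=0 it equals 82; the coefficient of h is -4 (from the two edges through V_3).
So -4·h + 82 = 2·49 = 98 ⇒ h = -4.

-4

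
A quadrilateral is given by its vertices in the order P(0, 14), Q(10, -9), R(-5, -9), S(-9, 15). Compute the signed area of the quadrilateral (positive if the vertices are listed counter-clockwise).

Apply the surveyor's formula: 2A = Σ (x_i·y_{i+1} − x_{i+1}·y_i), indices taken mod 4.
Cross-terms: -140, -135, -156, -126  ⇒  Σ = -557
Signed area = Σ/2 = -278.5 (negative ⇒ clockwise traversal).

-278.5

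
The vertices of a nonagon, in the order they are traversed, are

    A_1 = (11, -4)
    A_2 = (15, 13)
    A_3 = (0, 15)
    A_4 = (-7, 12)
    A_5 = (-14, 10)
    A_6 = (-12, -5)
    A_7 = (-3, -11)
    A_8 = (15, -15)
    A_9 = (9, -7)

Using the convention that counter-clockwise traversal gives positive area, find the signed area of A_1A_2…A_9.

Cross-terms: 203, 225, 105, 98, 190, 117, 210, 30, 41  ⇒  Σ = 1219
Signed area = Σ/2 = 609.5 (positive ⇒ counter-clockwise traversal).

609.5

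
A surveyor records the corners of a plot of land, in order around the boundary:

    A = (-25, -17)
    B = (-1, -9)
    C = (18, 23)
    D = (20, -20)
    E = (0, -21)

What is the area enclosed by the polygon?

Cross-terms: 208, 139, -820, -420, -525  ⇒  Σ = -1418
Area = |Σ|/2 = 709.

709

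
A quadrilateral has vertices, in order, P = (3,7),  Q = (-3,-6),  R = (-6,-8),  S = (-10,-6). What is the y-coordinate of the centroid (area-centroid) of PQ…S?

-7/3

Apply the shoelace (surveyor's) formula. First the cross-terms c_i = x_i·y_{i+1} − x_{i+1}·y_i:
  3, -12, -44, -52  ⇒  2A = -105, A = -52.5.
Then Σ (y_i + y_{i+1})·c_i = 735, so ȳ = 735 / (6·(-52.5)) = -7/3.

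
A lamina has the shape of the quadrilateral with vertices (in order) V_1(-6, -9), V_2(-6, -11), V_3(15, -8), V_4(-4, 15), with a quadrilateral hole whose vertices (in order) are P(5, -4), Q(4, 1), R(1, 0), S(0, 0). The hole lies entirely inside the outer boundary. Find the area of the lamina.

Outer boundary:
Apply the shoelace (surveyor's) formula: 2A = Σ (x_i·y_{i+1} − x_{i+1}·y_i), indices taken mod 4.
Cross-terms: 12, 213, 193, 126  ⇒  Σ = 544
Area = |Σ|/2 = 272.
Hole:
Apply the shoelace formula: 2A = Σ (x_i·y_{i+1} − x_{i+1}·y_i), indices taken mod 4.
Σ = (21) + (-1) + (0) + (0) = 20
Area = |Σ|/2 = 10.
Net area = 272 − 10 = 262.

262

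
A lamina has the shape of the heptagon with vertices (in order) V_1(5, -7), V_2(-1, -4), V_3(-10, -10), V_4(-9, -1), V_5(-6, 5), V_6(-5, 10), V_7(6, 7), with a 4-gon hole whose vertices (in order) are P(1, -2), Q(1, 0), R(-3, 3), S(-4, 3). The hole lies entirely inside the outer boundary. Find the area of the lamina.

191

Outer boundary:
Σ = (-27) + (-30) + (-80) + (-51) + (-35) + (-95) + (-77) = -395
Area = |Σ|/2 = 197.5.
Hole:
Apply the shoelace (surveyor's) formula: 2A = Σ (x_i·y_{i+1} − x_{i+1}·y_i), indices taken mod 4.
Σ = (2) + (3) + (3) + (5) = 13
Area = |Σ|/2 = 6.5.
Net area = 197.5 − 6.5 = 191.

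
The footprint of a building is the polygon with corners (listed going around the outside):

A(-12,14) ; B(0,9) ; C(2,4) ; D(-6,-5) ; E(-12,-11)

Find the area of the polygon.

Apply Gauss's area formula: 2A = Σ (x_i·y_{i+1} − x_{i+1}·y_i), indices taken mod 5.
Σ = (-108) + (-18) + (14) + (6) + (-300) = -406
Area = |Σ|/2 = 203.

203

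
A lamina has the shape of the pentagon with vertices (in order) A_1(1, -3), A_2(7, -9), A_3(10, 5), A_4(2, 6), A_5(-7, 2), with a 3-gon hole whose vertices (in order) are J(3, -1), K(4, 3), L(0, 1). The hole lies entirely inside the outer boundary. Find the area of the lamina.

119

Outer boundary:
A_1→A_2: (1)(-9) − (7)(-3) = 12
A_2→A_3: (7)(5) − (10)(-9) = 125
A_3→A_4: (10)(6) − (2)(5) = 50
A_4→A_5: (2)(2) − (-7)(6) = 46
A_5→A_1: (-7)(-3) − (1)(2) = 19
Σ = 252
Area = |Σ|/2 = 126.
Hole:
Σ = (13) + (4) + (-3) = 14
Area = |Σ|/2 = 7.
Net area = 126 − 7 = 119.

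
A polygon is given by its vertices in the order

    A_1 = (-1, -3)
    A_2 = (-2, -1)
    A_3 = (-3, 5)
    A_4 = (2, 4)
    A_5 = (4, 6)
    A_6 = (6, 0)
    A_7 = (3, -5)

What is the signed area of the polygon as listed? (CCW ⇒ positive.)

Σ = (-5) + (-13) + (-22) + (-4) + (-36) + (-30) + (-14) = -124
Signed area = Σ/2 = -62 (negative ⇒ clockwise traversal).

-62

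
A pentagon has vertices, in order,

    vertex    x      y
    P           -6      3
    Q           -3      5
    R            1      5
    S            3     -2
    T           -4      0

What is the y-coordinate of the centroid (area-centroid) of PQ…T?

439/234

Apply the shoelace (surveyor's) formula. First the cross-terms c_i = x_i·y_{i+1} − x_{i+1}·y_i:
  -21, -20, -17, -8, -12  ⇒  2A = -78, A = -39.
Then Σ (y_i + y_{i+1})·c_i = -439, so ȳ = -439 / (6·(-39)) = 439/234.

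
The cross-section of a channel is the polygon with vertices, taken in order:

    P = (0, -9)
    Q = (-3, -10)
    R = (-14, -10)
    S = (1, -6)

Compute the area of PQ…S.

Apply the shoelace (surveyor's) formula: 2A = Σ (x_i·y_{i+1} − x_{i+1}·y_i), indices taken mod 4.
Cross-terms: -27, -110, 94, -9  ⇒  Σ = -52
Area = |Σ|/2 = 26.

26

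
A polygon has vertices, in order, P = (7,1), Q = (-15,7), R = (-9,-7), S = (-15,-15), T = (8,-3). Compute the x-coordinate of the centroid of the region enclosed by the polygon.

Apply the shoelace (surveyor's) formula. First the cross-terms c_i = x_i·y_{i+1} − x_{i+1}·y_i:
  64, 168, 30, 165, 29  ⇒  2A = 456, A = 228.
Then Σ (x_i + x_{i+1})·c_i = -5984, so x̄ = -5984 / (6·228) = -748/171.

-748/171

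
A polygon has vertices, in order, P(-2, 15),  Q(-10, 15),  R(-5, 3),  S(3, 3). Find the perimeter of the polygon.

42

|PQ| = √((-8)² + (0)²) = √64 = 8
|QR| = √((5)² + (-12)²) = √169 = 13
|RS| = √((8)² + (0)²) = √64 = 8
|SP| = √((-5)² + (12)²) = √169 = 13
Perimeter = 8 + 13 + 8 + 13 = 42.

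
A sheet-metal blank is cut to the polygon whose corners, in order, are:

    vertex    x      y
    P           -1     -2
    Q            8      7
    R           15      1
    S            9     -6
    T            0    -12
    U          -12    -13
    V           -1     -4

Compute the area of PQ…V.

Apply the surveyor's formula: 2A = Σ (x_i·y_{i+1} − x_{i+1}·y_i), indices taken mod 7.
P→Q: (-1)(7) − (8)(-2) = 9
Q→R: (8)(1) − (15)(7) = -97
R→S: (15)(-6) − (9)(1) = -99
S→T: (9)(-12) − (0)(-6) = -108
T→U: (0)(-13) − (-12)(-12) = -144
U→V: (-12)(-4) − (-1)(-13) = 35
V→P: (-1)(-2) − (-1)(-4) = -2
Σ = -406
Area = |Σ|/2 = 203.

203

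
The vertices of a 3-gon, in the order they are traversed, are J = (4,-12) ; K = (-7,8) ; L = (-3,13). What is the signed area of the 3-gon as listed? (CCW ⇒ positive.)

J→K: (4)(8) − (-7)(-12) = -52
K→L: (-7)(13) − (-3)(8) = -67
L→J: (-3)(-12) − (4)(13) = -16
Σ = -135
Signed area = Σ/2 = -67.5 (negative ⇒ clockwise traversal).

-67.5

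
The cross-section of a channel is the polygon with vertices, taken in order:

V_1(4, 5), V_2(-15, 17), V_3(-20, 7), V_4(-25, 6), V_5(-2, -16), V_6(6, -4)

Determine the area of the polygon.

Apply the shoelace formula: 2A = Σ (x_i·y_{i+1} − x_{i+1}·y_i), indices taken mod 6.
Σ = (143) + (235) + (55) + (412) + (104) + (46) = 995
Area = |Σ|/2 = 497.5.

497.5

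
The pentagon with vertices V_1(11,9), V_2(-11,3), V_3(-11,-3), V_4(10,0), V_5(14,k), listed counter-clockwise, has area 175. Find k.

Write out the shoelace sum; only the two edges meeting at V_5 involve k:
2·Area = [(10·k − 14·0) + (14·9 − 11·k)] + 228
       = -1·k + 354 = 350
⇒ k = 4.

4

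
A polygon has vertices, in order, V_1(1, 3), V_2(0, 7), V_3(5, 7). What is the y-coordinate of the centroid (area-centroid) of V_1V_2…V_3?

17/3

Apply Gauss's area formula. First the cross-terms c_i = x_i·y_{i+1} − x_{i+1}·y_i:
  7, -35, 8  ⇒  2A = -20, A = -10.
Then Σ (y_i + y_{i+1})·c_i = -340, so ȳ = -340 / (6·(-10)) = 17/3.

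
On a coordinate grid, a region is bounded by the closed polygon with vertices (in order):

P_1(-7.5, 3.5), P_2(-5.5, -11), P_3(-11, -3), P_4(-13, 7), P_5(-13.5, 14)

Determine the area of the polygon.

74.25

Σ = (101.75) + (-104.5) + (-116) + (-87.5) + (57.75) = -148.5
Area = |Σ|/2 = 74.25.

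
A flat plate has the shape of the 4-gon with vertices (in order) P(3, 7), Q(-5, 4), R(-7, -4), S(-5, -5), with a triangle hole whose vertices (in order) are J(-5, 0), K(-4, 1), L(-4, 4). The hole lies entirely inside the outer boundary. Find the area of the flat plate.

Outer boundary:
Apply the shoelace formula: 2A = Σ (x_i·y_{i+1} − x_{i+1}·y_i), indices taken mod 4.
Σ = (47) + (48) + (15) + (-20) = 90
Area = |Σ|/2 = 45.
Hole:
Apply Gauss's area formula: 2A = Σ (x_i·y_{i+1} − x_{i+1}·y_i), indices taken mod 3.
J→K: (-5)(1) − (-4)(0) = -5
K→L: (-4)(4) − (-4)(1) = -12
L→J: (-4)(0) − (-5)(4) = 20
Σ = 3
Area = |Σ|/2 = 1.5.
Net area = 45 − 1.5 = 43.5.

43.5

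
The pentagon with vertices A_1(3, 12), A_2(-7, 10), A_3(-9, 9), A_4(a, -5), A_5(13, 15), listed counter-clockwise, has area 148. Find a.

-11

Write out the shoelace sum; only the two edges meeting at A_4 involve a:
2·Area = [((-9)·(-5) − a·9) + (a·15 − 13·(-5))] + 252
       = 6·a + 362 = 296
⇒ a = -11.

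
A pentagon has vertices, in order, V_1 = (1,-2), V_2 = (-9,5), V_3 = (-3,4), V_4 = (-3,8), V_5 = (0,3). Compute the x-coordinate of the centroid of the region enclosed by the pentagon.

Apply the shoelace formula. First the cross-terms c_i = x_i·y_{i+1} − x_{i+1}·y_i:
  -13, -21, -12, -9, -3  ⇒  2A = -58, A = -29.
Then Σ (x_i + x_{i+1})·c_i = 452, so x̄ = 452 / (6·(-29)) = -226/87.

-226/87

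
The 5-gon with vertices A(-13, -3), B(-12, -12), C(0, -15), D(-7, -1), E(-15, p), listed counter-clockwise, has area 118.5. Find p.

2

Write out the shoelace sum; only the two edges meeting at E involve p:
2·Area = [((-7)·p − (-15)·(-1)) + ((-15)·(-3) − (-13)·p)] + 195
       = 6·p + 225 = 237
⇒ p = 2.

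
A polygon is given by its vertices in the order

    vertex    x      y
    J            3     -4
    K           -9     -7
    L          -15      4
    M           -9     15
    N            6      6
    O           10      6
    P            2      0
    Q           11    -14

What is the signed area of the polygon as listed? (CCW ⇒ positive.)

-298.5

J→K: (3)(-7) − (-9)(-4) = -57
K→L: (-9)(4) − (-15)(-7) = -141
L→M: (-15)(15) − (-9)(4) = -189
M→N: (-9)(6) − (6)(15) = -144
N→O: (6)(6) − (10)(6) = -24
O→P: (10)(0) − (2)(6) = -12
P→Q: (2)(-14) − (11)(0) = -28
Q→J: (11)(-4) − (3)(-14) = -2
Σ = -597
Signed area = Σ/2 = -298.5 (negative ⇒ clockwise traversal).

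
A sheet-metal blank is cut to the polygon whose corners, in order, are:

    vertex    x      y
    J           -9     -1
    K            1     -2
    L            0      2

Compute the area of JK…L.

Σ = (19) + (2) + (18) = 39
Area = |Σ|/2 = 19.5.

19.5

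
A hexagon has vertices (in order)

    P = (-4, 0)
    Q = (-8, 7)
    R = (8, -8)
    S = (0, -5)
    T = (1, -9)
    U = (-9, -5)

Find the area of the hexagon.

80.5

Apply the shoelace formula: 2A = Σ (x_i·y_{i+1} − x_{i+1}·y_i), indices taken mod 6.
Σ = (-28) + (8) + (-40) + (5) + (-86) + (-20) = -161
Area = |Σ|/2 = 80.5.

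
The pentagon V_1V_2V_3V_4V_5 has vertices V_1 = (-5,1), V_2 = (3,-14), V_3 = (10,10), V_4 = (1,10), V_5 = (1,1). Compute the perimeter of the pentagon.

66

|V_1V_2| = √((8)² + (-15)²) = √289 = 17
|V_2V_3| = √((7)² + (24)²) = √625 = 25
|V_3V_4| = √((-9)² + (0)²) = √81 = 9
|V_4V_5| = √((0)² + (-9)²) = √81 = 9
|V_5V_1| = √((-6)² + (0)²) = √36 = 6
Perimeter = 17 + 25 + 9 + 9 + 6 = 66.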